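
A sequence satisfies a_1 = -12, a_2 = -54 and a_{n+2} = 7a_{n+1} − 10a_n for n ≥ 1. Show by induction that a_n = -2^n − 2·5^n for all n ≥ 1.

Base cases: a_1 = -12 and -2^1 − 2·5^1 = -12; a_2 = -54 and -2^2 − 2·5^2 = -54.
Assume a_j = -2^j − 2·5^j for all 1 ≤ j ≤ k, where k ≥ 2.
Then a_{k+1} = 7a_k − 10a_{k−1} = 7·(-2^k − 2·5^k) − 10·(-2^{k−1} − 2·5^{k−1}) = -(7·2 − 10)2^{k−1} − 2·(7·5 − 10)5^{k−1} = -4·2^{k−1} − 50·5^{k−1} = -2^{k+1} − 2·5^{k+1}.
So the formula holds for k+1, and by strong induction a_n = -2^n − 2·5^n for all n ≥ 1.

a_n = -2^n − 2·5^n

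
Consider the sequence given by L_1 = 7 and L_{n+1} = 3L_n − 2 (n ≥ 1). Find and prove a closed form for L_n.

Claim: L_n = 2·3^n + 1.

Base case: L_1 = 7, and 2·3^1 + 1 = 6 + 1 = 7.
Assume L_m = 2·3^m + 1 for some m ≥ 1.
Then L_{m+1} = 3L_m − 2 = 3·(2·3^m + 1) − 2 = 6·3^m + 3 − 2 = 2·3^{m+1} + 1.
Hence L_n = 2·3^n + 1 for every n ≥ 1, by induction.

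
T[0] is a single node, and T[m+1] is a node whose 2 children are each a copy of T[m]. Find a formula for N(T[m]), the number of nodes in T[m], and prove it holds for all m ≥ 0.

Claim: N(T[m]) = 2^{m+1} − 1.

Base case: N(T[0]) = 1, and 2^{0+1} − 1 = 1.
Assume N(T[r]) = 2^{r+1} − 1.
Then N(T[r+1]) = 1 + 2N(T[r]) = 1 + 2(2^{r+1} − 1) = 2^{r+2} − 2 + 1 = 2^{r+2} − 1.
By induction, N(T[m]) = 2^{m+1} − 1 for all m ≥ 0.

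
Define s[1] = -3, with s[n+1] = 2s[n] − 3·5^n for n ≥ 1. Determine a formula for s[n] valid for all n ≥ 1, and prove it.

Claim: s[n] = 2^n − 5^n.

Base case: s[1] = -3, and 2^1 − 5^1 = 2 − 5 = -3.
Assume s[k] = 2^k − 5^k for some k ≥ 1.
Then s[k+1] = 2s[k] − 3·5^k = 2·(2^k − 5^k) − 3·5^k = 2^{k+1} − 2·5^k − 3·5^k = 2^{k+1} − 5·5^k = 2^{k+1} − 5^{k+1}.
This completes the inductive step, so s[n] = 2^n − 5^n for all n ≥ 1.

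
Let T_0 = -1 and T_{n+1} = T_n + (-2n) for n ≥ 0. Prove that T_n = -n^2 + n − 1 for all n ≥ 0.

Base case: T_0 = -1, and -0^2 + 0 − 1 = -1.
Assume T_j = -j^2 + j − 1.
Then T_{j+1} = T_j + (-2j) = (-j^2 + j − 1) + (-2j) = -j^2 − j − 1,
and -(j+1)^2 + (j+1) − 1 = -j^2 − j − 1.
This completes the inductive step, so T_n = -n^2 + n − 1 for all n ≥ 0.

T_n = -n^2 + n − 1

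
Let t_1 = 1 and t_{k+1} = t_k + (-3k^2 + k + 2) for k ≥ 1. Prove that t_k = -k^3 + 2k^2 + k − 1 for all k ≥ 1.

Base case: t_1 = 1, and -1^3 + 2·1^2 + 1 − 1 = 1.
Assume t_r = -r^3 + 2r^2 + r − 1.
Then t_{r+1} = t_r + (-3r^2 + r + 2) = (-r^3 + 2r^2 + r − 1) + (-3r^2 + r + 2) = -r^3 − r^2 + 2r + 1,
and -(r+1)^3 + 2·(r+1)^2 + (r+1) − 1 = -r^3 − r^2 + 2r + 1.
By induction, t_k = -k^3 + 2k^2 + k − 1 for all k ≥ 1.

t_k = -k^3 + 2k^2 + k − 1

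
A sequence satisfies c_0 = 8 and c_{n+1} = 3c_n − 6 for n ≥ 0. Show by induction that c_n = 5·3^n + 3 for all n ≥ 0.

Base case: c_0 = 8, and 5·3^0 + 3 = 5 + 3 = 8.
Assume c_m = 5·3^m + 3 for some m ≥ 0.
Then c_{m+1} = 3c_m − 6 = 3·(5·3^m + 3) − 6 = 15·3^m + 9 − 6 = 5·3^{m+1} + 3.
So the formula holds for m+1, and by induction c_n = 5·3^n + 3 for all n ≥ 0.

c_n = 5·3^n + 3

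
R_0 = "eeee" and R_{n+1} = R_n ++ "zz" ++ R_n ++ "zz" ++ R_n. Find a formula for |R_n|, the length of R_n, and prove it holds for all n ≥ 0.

Claim: |R_n| = 6·3^n − 2.

Base case: |R_0| = 4, and 6·3^0 − 2 = 4.
Assume |R_k| = 6·3^k − 2.
Then |R_{k+1}| = 3|R_k| + 4 = 3(6·3^k − 2) + 4 = 6·3^{k+1} − 6 + 4 = 6·3^{k+1} − 2.
By induction, |R_n| = 6·3^n − 2 for all n ≥ 0.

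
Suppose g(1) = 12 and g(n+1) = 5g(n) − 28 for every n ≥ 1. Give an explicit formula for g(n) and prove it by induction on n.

Claim: g(n) = 5^n + 7.

Base case: g(1) = 12, and 5^1 + 7 = 5 + 7 = 12.
Assume g(r) = 5^r + 7 for some r ≥ 1.
Then g(r+1) = 5g(r) − 28 = 5·(5^r + 7) − 28 = 5^{r+1} + 35 − 28 = 5^{r+1} + 7.
Hence g(n) = 5^n + 7 for every n ≥ 1, by induction.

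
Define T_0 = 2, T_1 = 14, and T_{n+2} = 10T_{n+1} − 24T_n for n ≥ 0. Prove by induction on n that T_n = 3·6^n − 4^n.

Base cases: T_0 = 2 and 3·6^0 − 4^0 = 2; T_1 = 14 and 3·6^1 − 4^1 = 14.
Assume T_i = 3·6^i − 4^i for all 0 ≤ i ≤ j, where j ≥ 1.
Then T_{j+1} = 10T_j − 24T_{j−1} = 10·(3·6^j − 4^j) − 24·(3·6^{j−1} − 4^{j−1}) = 3·(10·6 − 24)6^{j−1} − (10·4 − 24)4^{j−1} = 108·6^{j−1} − 16·4^{j−1} = 3·6^{j+1} − 4^{j+1}.
Hence T_n = 3·6^n − 4^n for every n ≥ 0, by strong induction.

T_n = 3·6^n − 4^n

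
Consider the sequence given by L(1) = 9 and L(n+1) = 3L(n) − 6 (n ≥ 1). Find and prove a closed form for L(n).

Claim: L(n) = 2·3^n + 3.

Base case: L(1) = 9, and 2·3^1 + 3 = 6 + 3 = 9.
Assume L(k) = 2·3^k + 3 for some k ≥ 1.
Then L(k+1) = 3L(k) − 6 = 3·(2·3^k + 3) − 6 = 6·3^k + 9 − 6 = 2·3^{k+1} + 3.
Hence L(n) = 2·3^n + 3 for every n ≥ 1, by induction.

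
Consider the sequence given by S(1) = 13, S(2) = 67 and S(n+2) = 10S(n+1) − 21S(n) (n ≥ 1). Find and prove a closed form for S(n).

Claim: S(n) = 7^n + 2·3^n.

Base cases: S(1) = 13 and 7^1 + 2·3^1 = 13; S(2) = 67 and 7^2 + 2·3^2 = 67.
Assume S(j) = 7^j + 2·3^j for all 1 ≤ j ≤ m, where m ≥ 2.
Then S(m+1) = 10S(m) − 21S(m−1) = 10·(7^m + 2·3^m) − 21·(7^{m−1} + 2·3^{m−1}) = (10·7 − 21)7^{m−1} + 2·(10·3 − 21)3^{m−1} = 49·7^{m−1} + 18·3^{m−1} = 7^{m+1} + 2·3^{m+1}.
By strong induction, S(n) = 7^n + 2·3^n for all n ≥ 1.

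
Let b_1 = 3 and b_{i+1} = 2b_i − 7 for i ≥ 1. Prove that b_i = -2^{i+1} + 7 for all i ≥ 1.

Base case: b_1 = 3, and -2^{1+1} + 7 = -4 + 7 = 3.
Assume b_m = -2^{m+1} + 7 for some m ≥ 1.
Then b_{m+1} = 2b_m − 7 = 2·(-2^{m+1} + 7) − 7 = -2^{m+2} + 14 − 7 = -2^{m+2} + 7.
This completes the inductive step, so b_i = -2^{i+1} + 7 for all i ≥ 1.

b_i = -2^{i+1} + 7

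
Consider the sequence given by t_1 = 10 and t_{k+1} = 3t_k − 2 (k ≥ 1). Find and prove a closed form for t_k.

Claim: t_k = 3^{k+1} + 1.

Base case: t_1 = 10, and 3^{1+1} + 1 = 9 + 1 = 10.
Assume t_r = 3^{r+1} + 1 for some r ≥ 1.
Then t_{r+1} = 3t_r − 2 = 3·(3^{r+1} + 1) − 2 = 3^{r+2} + 3 − 2 = 3^{r+2} + 1.
This completes the inductive step, so t_k = 3^{k+1} + 1 for all k ≥ 1.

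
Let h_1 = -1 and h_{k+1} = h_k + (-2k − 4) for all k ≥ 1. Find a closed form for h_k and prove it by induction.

Claim: h_k = -k^2 − 3k + 3.

Base case: h_1 = -1, and -1^2 − 3·1 + 3 = -1.
Assume h_j = -j^2 − 3j + 3.
Then h_{j+1} = h_j + (-2j − 4) = (-j^2 − 3j + 3) + (-2j − 4) = -j^2 − 5j − 1,
and -(j+1)^2 − 3·(j+1) + 3 = -j^2 − 5j − 1.
By induction, h_k = -k^2 − 3k + 3 for all k ≥ 1.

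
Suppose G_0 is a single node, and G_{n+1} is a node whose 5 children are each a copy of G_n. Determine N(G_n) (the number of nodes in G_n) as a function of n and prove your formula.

Claim: N(G_n) = (5^{n+1} − 1)/4.

Base case: N(G_0) = 1, and (5^{0+1} − 1)/4 = 1.
Assume N(G_m) = (5^{m+1} − 1)/4.
Then N(G_{m+1}) = 1 + 5N(G_m) = 1 + 5·(5^{m+1} − 1)/4 = 1 + (5^{m+2} − 5)/4 = (4 + 5^{m+2} − 5)/4 = (5^{m+2} − 1)/4.
This completes the inductive step, so N(G_n) = (5^{n+1} − 1)/4 for all n ≥ 0.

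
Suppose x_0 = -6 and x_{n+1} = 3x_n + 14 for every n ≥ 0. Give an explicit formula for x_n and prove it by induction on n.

Claim: x_n = 3^n − 7.

Base case: x_0 = -6, and 3^0 − 7 = 1 − 7 = -6.
Assume x_j = 3^j − 7 for some j ≥ 0.
Then x_{j+1} = 3x_j + 14 = 3·(3^j − 7) + 14 = 3^{j+1} − 21 + 14 = 3^{j+1} − 7.
So the formula holds for j+1, and by induction x_n = 3^n − 7 for all n ≥ 0.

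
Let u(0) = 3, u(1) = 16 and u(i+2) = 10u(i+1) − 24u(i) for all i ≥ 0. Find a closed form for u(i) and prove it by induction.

Claim: u(i) = 4^i + 2·6^i.

Base cases: u(0) = 3 and 4^0 + 2·6^0 = 3; u(1) = 16 and 4^1 + 2·6^1 = 16.
Assume u(j) = 4^j + 2·6^j for all 0 ≤ j ≤ r, where r ≥ 1.
Then u(r+1) = 10u(r) − 24u(r−1) = 10·(4^r + 2·6^r) − 24·(4^{r−1} + 2·6^{r−1}) = (10·4 − 24)4^{r−1} + 2·(10·6 − 24)6^{r−1} = 16·4^{r−1} + 72·6^{r−1} = 4^{r+1} + 2·6^{r+1}.
By strong induction, u(i) = 4^i + 2·6^i for all i ≥ 0.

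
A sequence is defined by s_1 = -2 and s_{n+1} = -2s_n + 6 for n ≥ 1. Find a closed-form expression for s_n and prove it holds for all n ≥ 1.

Claim: s_n = 2·(-2)^n + 2.

Base case: s_1 = -2, and 2·(-2)^1 + 2 = -4 + 2 = -2.
Assume s_j = 2·(-2)^j + 2 for some j ≥ 1.
Then s_{j+1} = -2s_j + 6 = -2·(2·(-2)^j + 2) + 6 = -4·(-2)^j − 4 + 6 = 2·(-2)^{j+1} + 2.
So the formula holds for j+1, and by induction s_n = 2·(-2)^n + 2 for all n ≥ 1.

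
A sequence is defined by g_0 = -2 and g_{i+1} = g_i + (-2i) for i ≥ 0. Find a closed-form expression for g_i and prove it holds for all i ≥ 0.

Claim: g_i = -i^2 + i − 2.

Base case: g_0 = -2, and -0^2 + 0 − 2 = -2.
Assume g_r = -r^2 + r − 2.
Then g_{r+1} = g_r + (-2r) = (-r^2 + r − 2) + (-2r) = -r^2 − r − 2,
and -(r+1)^2 + (r+1) − 2 = -r^2 − r − 2.
This completes the inductive step, so g_i = -i^2 + i − 2 for all i ≥ 0.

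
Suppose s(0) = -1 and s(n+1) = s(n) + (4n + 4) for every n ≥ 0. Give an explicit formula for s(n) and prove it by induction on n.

Claim: s(n) = 2n^2 + 2n − 1.

Base case: s(0) = -1, and 2·0^2 + 2·0 − 1 = -1.
Assume s(j) = 2j^2 + 2j − 1.
Then s(j+1) = s(j) + (4j + 4) = (2j^2 + 2j − 1) + (4j + 4) = 2j^2 + 6j + 3,
and 2·(j+1)^2 + 2·(j+1) − 1 = 2j^2 + 6j + 3.
Hence s(n) = 2n^2 + 2n − 1 for every n ≥ 0, by induction.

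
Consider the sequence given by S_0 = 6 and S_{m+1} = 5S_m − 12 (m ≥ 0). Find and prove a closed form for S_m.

Claim: S_m = 3·5^m + 3.

Base case: S_0 = 6, and 3·5^0 + 3 = 3 + 3 = 6.
Assume S_j = 3·5^j + 3 for some j ≥ 0.
Then S_{j+1} = 5S_j − 12 = 5·(3·5^j + 3) − 12 = 15·5^j + 15 − 12 = 3·5^{j+1} + 3.
So the formula holds for j+1, and by induction S_m = 3·5^m + 3 for all m ≥ 0.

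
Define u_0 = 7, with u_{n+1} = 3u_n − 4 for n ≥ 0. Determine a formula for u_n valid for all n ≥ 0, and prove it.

Claim: u_n = 5·3^n + 2.

Base case: u_0 = 7, and 5·3^0 + 2 = 5 + 2 = 7.
Assume u_m = 5·3^m + 2 for some m ≥ 0.
Then u_{m+1} = 3u_m − 4 = 3·(5·3^m + 2) − 4 = 15·3^m + 6 − 4 = 5·3^{m+1} + 2.
This completes the inductive step, so u_n = 5·3^n + 2 for all n ≥ 0.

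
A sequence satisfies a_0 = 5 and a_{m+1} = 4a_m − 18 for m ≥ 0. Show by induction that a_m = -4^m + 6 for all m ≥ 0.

Base case: a_0 = 5, and -4^0 + 6 = -1 + 6 = 5.
Assume a_r = -4^r + 6 for some r ≥ 0.
Then a_{r+1} = 4a_r − 18 = 4·(-4^r + 6) − 18 = -4^{r+1} + 24 − 18 = -4^{r+1} + 6.
Hence a_m = -4^m + 6 for every m ≥ 0, by induction.

a_m = -4^m + 6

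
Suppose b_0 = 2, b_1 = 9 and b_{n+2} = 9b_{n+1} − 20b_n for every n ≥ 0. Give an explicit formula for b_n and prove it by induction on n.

Claim: b_n = 5^n + 4^n.

Base cases: b_0 = 2 and 5^0 + 4^0 = 2; b_1 = 9 and 5^1 + 4^1 = 9.
Assume b_j = 5^j + 4^j for all 0 ≤ j ≤ r, where r ≥ 1.
Then b_{r+1} = 9b_r − 20b_{r−1} = 9·(5^r + 4^r) − 20·(5^{r−1} + 4^{r−1}) = (9·5 − 20)5^{r−1} + (9·4 − 20)4^{r−1} = 25·5^{r−1} + 16·4^{r−1} = 5^{r+1} + 4^{r+1}.
This completes the inductive step, so b_n = 5^n + 4^n for all n ≥ 0.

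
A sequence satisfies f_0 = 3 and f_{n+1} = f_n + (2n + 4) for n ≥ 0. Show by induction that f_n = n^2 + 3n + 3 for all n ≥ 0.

Base case: f_0 = 3, and 0^2 + 3·0 + 3 = 3.
Assume f_r = r^2 + 3r + 3.
Then f_{r+1} = f_r + (2r + 4) = (r^2 + 3r + 3) + (2r + 4) = r^2 + 5r + 7,
and (r+1)^2 + 3·(r+1) + 3 = r^2 + 5r + 7.
This completes the inductive step, so f_n = n^2 + 3n + 3 for all n ≥ 0.

f_n = n^2 + 3n + 3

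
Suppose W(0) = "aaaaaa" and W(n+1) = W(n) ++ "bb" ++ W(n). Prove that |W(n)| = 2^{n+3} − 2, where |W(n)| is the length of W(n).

Base case: |W(0)| = 6, and 2^{0+3} − 2 = 6.
Assume |W(j)| = 2^{j+3} − 2.
Then |W(j+1)| = |W(j)| + 2 + |W(j)| = 2|W(j)| + 2 = 2(2^{j+3} − 2) + 2 = 2^{j+1+3} − 4 + 2 = 2^{j+1+3} − 2.
This completes the inductive step, so |W(n)| = 2^{n+3} − 2 for all n ≥ 0.

|W(n)| = 2^{n+3} − 2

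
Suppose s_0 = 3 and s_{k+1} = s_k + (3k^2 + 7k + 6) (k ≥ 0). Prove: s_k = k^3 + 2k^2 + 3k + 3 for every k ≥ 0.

Base case: s_0 = 3, and 0^3 + 2·0^2 + 3·0 + 3 = 3.
Assume s_j = j^3 + 2j^2 + 3j + 3.
Then s_{j+1} = s_j + (3j^2 + 7j + 6) = (j^3 + 2j^2 + 3j + 3) + (3j^2 + 7j + 6) = j^3 + 5j^2 + 10j + 9,
and (j+1)^3 + 2·(j+1)^2 + 3·(j+1) + 3 = j^3 + 5j^2 + 10j + 9.
By induction, s_k = k^3 + 2k^2 + 3k + 3 for all k ≥ 0.

s_k = k^3 + 2k^2 + 3k + 3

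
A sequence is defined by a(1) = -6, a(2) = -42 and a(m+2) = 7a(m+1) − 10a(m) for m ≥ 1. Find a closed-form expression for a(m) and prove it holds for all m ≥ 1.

Claim: a(m) = 2·2^m − 2·5^m.

Base cases: a(1) = -6 and 2·2^1 − 2·5^1 = -6; a(2) = -42 and 2·2^2 − 2·5^2 = -42.
Assume a(j) = 2·2^j − 2·5^j for all 1 ≤ j ≤ k, where k ≥ 2.
Then a(k+1) = 7a(k) − 10a(k−1) = 7·(2·2^k − 2·5^k) − 10·(2·2^{k−1} − 2·5^{k−1}) = 2·(7·2 − 10)2^{k−1} − 2·(7·5 − 10)5^{k−1} = 8·2^{k−1} − 50·5^{k−1} = 2·2^{k+1} − 2·5^{k+1}.
Hence a(m) = 2·2^m − 2·5^m for every m ≥ 1, by strong induction.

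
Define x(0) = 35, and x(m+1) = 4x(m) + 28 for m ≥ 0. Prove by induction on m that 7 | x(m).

Base case: x(0) = 35 = 7·5, so 7 | x(0).
Assume 7 | x(j), so x(j) = 7t for some integer t.
Then x(j+1) = 4x(j) + 28 = 4·(7t) + 28 = 7(4t + 4), so 7 | x(j+1).
Hence 7 | x(m) for every m ≥ 0, by induction.

7 | x(m)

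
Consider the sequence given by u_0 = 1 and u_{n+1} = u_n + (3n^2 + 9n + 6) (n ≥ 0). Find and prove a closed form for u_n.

Claim: u_n = n^3 + 3n^2 + 2n + 1.

Base case: u_0 = 1, and 0^3 + 3·0^2 + 2·0 + 1 = 1.
Assume u_k = k^3 + 3k^2 + 2k + 1.
Then u_{k+1} = u_k + (3k^2 + 9k + 6) = (k^3 + 3k^2 + 2k + 1) + (3k^2 + 9k + 6) = k^3 + 6k^2 + 11k + 7,
and (k+1)^3 + 3·(k+1)^2 + 2·(k+1) + 1 = k^3 + 6k^2 + 11k + 7.
This completes the inductive step, so u_n = n^3 + 3n^2 + 2n + 1 for all n ≥ 0.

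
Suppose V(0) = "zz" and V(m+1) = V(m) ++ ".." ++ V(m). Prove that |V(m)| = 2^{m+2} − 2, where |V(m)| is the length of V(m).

Base case: |V(0)| = 2, and 2^{0+2} − 2 = 2.
Assume |V(k)| = 2^{k+2} − 2.
Then |V(k+1)| = |V(k)| + 2 + |V(k)| = 2|V(k)| + 2 = 2(2^{k+2} − 2) + 2 = 2^{k+3} − 4 + 2 = 2^{k+3} − 2.
By induction, |V(m)| = 2^{m+2} − 2 for all m ≥ 0.

|V(m)| = 2^{m+2} − 2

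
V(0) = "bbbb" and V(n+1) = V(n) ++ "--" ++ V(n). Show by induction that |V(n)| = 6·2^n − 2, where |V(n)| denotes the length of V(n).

Base case: |V(0)| = 4, and 6·2^0 − 2 = 4.
Assume |V(j)| = 6·2^j − 2.
Then |V(j+1)| = |V(j)| + 2 + |V(j)| = 2|V(j)| + 2 = 2(6·2^j − 2) + 2 = 6·2^{j+1} − 4 + 2 = 6·2^{j+1} − 2.
Hence |V(n)| = 6·2^n − 2 for every n ≥ 0, by induction.

|V(n)| = 6·2^n − 2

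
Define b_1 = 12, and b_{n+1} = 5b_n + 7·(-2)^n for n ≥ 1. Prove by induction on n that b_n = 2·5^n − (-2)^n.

Base case: b_1 = 12, and 2·5^1 − (-2)^1 = 10 + 2 = 12.
Assume b_r = 2·5^r − (-2)^r for some r ≥ 1.
Then b_{r+1} = 5b_r + 7·(-2)^r = 5·(2·5^r − (-2)^r) + 7·(-2)^r = 2·5^{r+1} − 5·(-2)^r + 7·(-2)^r = 2·5^{r+1} + 2·(-2)^r = 2·5^{r+1} − (-2)^{r+1}.
By induction, b_n = 2·5^n − (-2)^n for all n ≥ 1.

b_n = 2·5^n − (-2)^n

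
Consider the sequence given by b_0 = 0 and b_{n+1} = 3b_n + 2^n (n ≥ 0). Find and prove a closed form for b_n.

Claim: b_n = 3^n − 2^n.

Base case: b_0 = 0, and 3^0 − 2^0 = 1 − 1 = 0.
Assume b_k = 3^k − 2^k for some k ≥ 0.
Then b_{k+1} = 3b_k + 2^k = 3·(3^k − 2^k) + 2^k = 3^{k+1} − 3·2^k + 2^k = 3^{k+1} − 2·2^k = 3^{k+1} − 2^{k+1}.
Hence b_n = 3^n − 2^n for every n ≥ 0, by induction.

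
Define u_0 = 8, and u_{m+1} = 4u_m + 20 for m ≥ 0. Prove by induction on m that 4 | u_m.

Base case: u_0 = 8 = 4·2, so 4 | u_0.
Assume 4 | u_k, so u_k = 4t for some integer t.
Then u_{k+1} = 4u_k + 20 = 4·(4t) + 20 = 4(4t + 5), so 4 | u_{k+1}.
This completes the inductive step, so 4 | u_m for all m ≥ 0.

4 | u_m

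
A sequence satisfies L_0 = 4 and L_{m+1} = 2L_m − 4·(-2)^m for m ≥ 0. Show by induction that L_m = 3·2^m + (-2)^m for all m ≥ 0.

Base case: L_0 = 4, and 3·2^0 + (-2)^0 = 3 + 1 = 4.
Assume L_j = 3·2^j + (-2)^j for some j ≥ 0.
Then L_{j+1} = 2L_j − 4·(-2)^j = 2·(3·2^j + (-2)^j) − 4·(-2)^j = 3·2^{j+1} + 2·(-2)^j − 4·(-2)^j = 3·2^{j+1} − 2·(-2)^j = 3·2^{j+1} + (-2)^{j+1}.
So the formula holds for j+1, and by induction L_m = 3·2^m + (-2)^m for all m ≥ 0.

L_m = 3·2^m + (-2)^m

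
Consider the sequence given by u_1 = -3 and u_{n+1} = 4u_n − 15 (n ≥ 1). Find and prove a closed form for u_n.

Claim: u_n = -2·4^n + 5.

Base case: u_1 = -3, and -2·4^1 + 5 = -8 + 5 = -3.
Assume u_k = -2·4^k + 5 for some k ≥ 1.
Then u_{k+1} = 4u_k − 15 = 4·(-2·4^k + 5) − 15 = -8·4^k + 20 − 15 = -2·4^{k+1} + 5.
Hence u_n = -2·4^n + 5 for every n ≥ 1, by induction.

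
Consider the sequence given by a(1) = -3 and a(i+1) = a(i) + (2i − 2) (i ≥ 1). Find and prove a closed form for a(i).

Claim: a(i) = i^2 − 3i − 1.

Base case: a(1) = -3, and 1^2 − 3·1 − 1 = -3.
Assume a(m) = m^2 − 3m − 1.
Then a(m+1) = a(m) + (2m − 2) = (m^2 − 3m − 1) + (2m − 2) = m^2 − m − 3,
and (m+1)^2 − 3·(m+1) − 1 = m^2 − m − 3.
By induction, a(i) = i^2 − 3i − 1 for all i ≥ 1.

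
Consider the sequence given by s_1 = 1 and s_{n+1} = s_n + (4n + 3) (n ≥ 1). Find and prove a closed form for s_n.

Claim: s_n = 2n^2 + n − 2.

Base case: s_1 = 1, and 2·1^2 + 1 − 2 = 1.
Assume s_r = 2r^2 + r − 2.
Then s_{r+1} = s_r + (4r + 3) = (2r^2 + r − 2) + (4r + 3) = 2r^2 + 5r + 1,
and 2·(r+1)^2 + (r+1) − 2 = 2r^2 + 5r + 1.
By induction, s_n = 2n^2 + n − 2 for all n ≥ 1.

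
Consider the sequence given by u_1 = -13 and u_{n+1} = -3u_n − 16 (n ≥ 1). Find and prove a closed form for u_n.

Claim: u_n = 3·(-3)^n − 4.

Base case: u_1 = -13, and 3·(-3)^1 − 4 = -9 − 4 = -13.
Assume u_r = 3·(-3)^r − 4 for some r ≥ 1.
Then u_{r+1} = -3u_r − 16 = -3·(3·(-3)^r − 4) − 16 = -9·(-3)^r + 12 − 16 = 3·(-3)^{r+1} − 4.
By induction, u_n = 3·(-3)^n − 4 for all n ≥ 1.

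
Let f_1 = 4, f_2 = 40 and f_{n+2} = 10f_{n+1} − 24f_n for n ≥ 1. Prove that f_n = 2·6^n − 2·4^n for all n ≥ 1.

Base cases: f_1 = 4 and 2·6^1 − 2·4^1 = 4; f_2 = 40 and 2·6^2 − 2·4^2 = 40.
Assume f_i = 2·6^i − 2·4^i for all 1 ≤ i ≤ j, where j ≥ 2.
Then f_{j+1} = 10f_j − 24f_{j−1} = 10·(2·6^j − 2·4^j) − 24·(2·6^{j−1} − 2·4^{j−1}) = 2·(10·6 − 24)6^{j−1} − 2·(10·4 − 24)4^{j−1} = 72·6^{j−1} − 32·4^{j−1} = 2·6^{j+1} − 2·4^{j+1}.
This completes the inductive step, so f_n = 2·6^n − 2·4^n for all n ≥ 1.

f_n = 2·6^n − 2·4^n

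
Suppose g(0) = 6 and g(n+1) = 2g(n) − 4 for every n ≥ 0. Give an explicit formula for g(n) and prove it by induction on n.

Claim: g(n) = 2^{n+1} + 4.

Base case: g(0) = 6, and 2^{0+1} + 4 = 2 + 4 = 6.
Assume g(r) = 2^{r+1} + 4 for some r ≥ 0.
Then g(r+1) = 2g(r) − 4 = 2·(2^{r+1} + 4) − 4 = 2^{r+2} + 8 − 4 = 2^{r+2} + 4.
This completes the inductive step, so g(n) = 2^{n+1} + 4 for all n ≥ 0.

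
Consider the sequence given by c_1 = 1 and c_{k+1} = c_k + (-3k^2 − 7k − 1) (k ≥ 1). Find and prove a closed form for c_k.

Claim: c_k = -k^3 − 2k^2 + 2k + 2.

Base case: c_1 = 1, and -1^3 − 2·1^2 + 2·1 + 2 = 1.
Assume c_j = -j^3 − 2j^2 + 2j + 2.
Then c_{j+1} = c_j + (-3j^2 − 7j − 1) = (-j^3 − 2j^2 + 2j + 2) + (-3j^2 − 7j − 1) = -j^3 − 5j^2 − 5j + 1,
and -(j+1)^3 − 2·(j+1)^2 + 2·(j+1) + 2 = -j^3 − 5j^2 − 5j + 1.
By induction, c_k = -k^3 − 2k^2 + 2k + 2 for all k ≥ 1.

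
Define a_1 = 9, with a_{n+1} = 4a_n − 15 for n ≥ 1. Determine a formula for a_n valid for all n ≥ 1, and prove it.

Claim: a_n = 4^n + 5.

Base case: a_1 = 9, and 4^1 + 5 = 4 + 5 = 9.
Assume a_m = 4^m + 5 for some m ≥ 1.
Then a_{m+1} = 4a_m − 15 = 4·(4^m + 5) − 15 = 4^{m+1} + 20 − 15 = 4^{m+1} + 5.
This completes the inductive step, so a_n = 4^n + 5 for all n ≥ 1.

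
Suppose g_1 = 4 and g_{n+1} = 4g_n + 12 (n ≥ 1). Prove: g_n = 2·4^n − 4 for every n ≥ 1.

Base case: g_1 = 4, and 2·4^1 − 4 = 8 − 4 = 4.
Assume g_m = 2·4^m − 4 for some m ≥ 1.
Then g_{m+1} = 4g_m + 12 = 4·(2·4^m − 4) + 12 = 8·4^m − 16 + 12 = 2·4^{m+1} − 4.
Hence g_n = 2·4^n − 4 for every n ≥ 1, by induction.

g_n = 2·4^n − 4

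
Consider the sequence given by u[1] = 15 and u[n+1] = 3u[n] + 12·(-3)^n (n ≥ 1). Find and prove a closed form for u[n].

Claim: u[n] = 3·3^n − 2·(-3)^n.

Base case: u[1] = 15, and 3·3^1 − 2·(-3)^1 = 9 + 6 = 15.
Assume u[m] = 3·3^m − 2·(-3)^m for some m ≥ 1.
Then u[m+1] = 3u[m] + 12·(-3)^m = 3·(3·3^m − 2·(-3)^m) + 12·(-3)^m = 3·3^{m+1} − 6·(-3)^m + 12·(-3)^m = 3·3^{m+1} + 6·(-3)^m = 3·3^{m+1} − 2·(-3)^{m+1}.
So the formula holds for m+1, and by induction u[n] = 3·3^n − 2·(-3)^n for all n ≥ 1.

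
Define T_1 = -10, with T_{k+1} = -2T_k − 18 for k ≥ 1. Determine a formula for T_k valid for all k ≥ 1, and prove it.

Claim: T_k = 2·(-2)^k − 6.

Base case: T_1 = -10, and 2·(-2)^1 − 6 = -4 − 6 = -10.
Assume T_j = 2·(-2)^j − 6 for some j ≥ 1.
Then T_{j+1} = -2T_j − 18 = -2·(2·(-2)^j − 6) − 18 = -4·(-2)^j + 12 − 18 = 2·(-2)^{j+1} − 6.
By induction, T_k = 2·(-2)^k − 6 for all k ≥ 1.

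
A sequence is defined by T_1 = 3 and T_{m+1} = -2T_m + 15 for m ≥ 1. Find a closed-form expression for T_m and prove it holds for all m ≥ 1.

Claim: T_m = (-2)^m + 5.

Base case: T_1 = 3, and (-2)^1 + 5 = -2 + 5 = 3.
Assume T_j = (-2)^j + 5 for some j ≥ 1.
Then T_{j+1} = -2T_j + 15 = -2·((-2)^j + 5) + 15 = -2·(-2)^j − 10 + 15 = (-2)^{j+1} + 5.
This completes the inductive step, so T_m = (-2)^m + 5 for all m ≥ 1.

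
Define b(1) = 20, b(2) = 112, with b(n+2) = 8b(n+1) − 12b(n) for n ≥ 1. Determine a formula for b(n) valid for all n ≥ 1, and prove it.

Claim: b(n) = 3·6^n + 2^n.

Base cases: b(1) = 20 and 3·6^1 + 2^1 = 20; b(2) = 112 and 3·6^2 + 2^2 = 112.
Assume b(j) = 3·6^j + 2^j for all 1 ≤ j ≤ m, where m ≥ 2.
Then b(m+1) = 8b(m) − 12b(m−1) = 8·(3·6^m + 2^m) − 12·(3·6^{m−1} + 2^{m−1}) = 3·(8·6 − 12)6^{m−1} + (8·2 − 12)2^{m−1} = 108·6^{m−1} + 4·2^{m−1} = 3·6^{m+1} + 2^{m+1}.
So the formula holds for m+1, and by strong induction b(n) = 3·6^n + 2^n for all n ≥ 1.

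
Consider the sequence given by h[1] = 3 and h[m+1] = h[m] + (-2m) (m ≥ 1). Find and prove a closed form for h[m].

Claim: h[m] = -m^2 + m + 3.

Base case: h[1] = 3, and -1^2 + 1 + 3 = 3.
Assume h[j] = -j^2 + j + 3.
Then h[j+1] = h[j] + (-2j) = (-j^2 + j + 3) + (-2j) = -j^2 − j + 3,
and -(j+1)^2 + (j+1) + 3 = -j^2 − j + 3.
This completes the inductive step, so h[m] = -m^2 + m + 3 for all m ≥ 1.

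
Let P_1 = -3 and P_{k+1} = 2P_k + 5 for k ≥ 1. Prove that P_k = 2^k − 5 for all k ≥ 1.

Base case: P_1 = -3, and 2^1 − 5 = 2 − 5 = -3.
Assume P_j = 2^j − 5 for some j ≥ 1.
Then P_{j+1} = 2P_j + 5 = 2·(2^j − 5) + 5 = 2^{j+1} − 10 + 5 = 2^{j+1} − 5.
So the formula holds for j+1, and by induction P_k = 2^k − 5 for all k ≥ 1.

P_k = 2^k − 5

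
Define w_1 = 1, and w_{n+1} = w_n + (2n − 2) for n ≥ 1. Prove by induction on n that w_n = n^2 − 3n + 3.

Base case: w_1 = 1, and 1^2 − 3·1 + 3 = 1.
Assume w_m = m^2 − 3m + 3.
Then w_{m+1} = w_m + (2m − 2) = (m^2 − 3m + 3) + (2m − 2) = m^2 − m + 1,
and (m+1)^2 − 3·(m+1) + 3 = m^2 − m + 1.
This completes the inductive step, so w_n = n^2 − 3n + 3 for all n ≥ 1.

w_n = n^2 − 3n + 3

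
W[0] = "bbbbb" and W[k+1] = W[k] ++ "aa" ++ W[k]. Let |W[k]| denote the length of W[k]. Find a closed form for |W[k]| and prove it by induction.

Claim: |W[k]| = 7·2^k − 2.

Base case: |W[0]| = 5, and 7·2^0 − 2 = 5.
Assume |W[m]| = 7·2^m − 2.
Then |W[m+1]| = |W[m]| + 2 + |W[m]| = 2|W[m]| + 2 = 2(7·2^m − 2) + 2 = 7·2^{m+1} − 4 + 2 = 7·2^{m+1} − 2.
This completes the inductive step, so |W[k]| = 7·2^k − 2 for all k ≥ 0.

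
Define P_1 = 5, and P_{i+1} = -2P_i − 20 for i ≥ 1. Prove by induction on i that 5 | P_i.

Base case: P_1 = 5 = 5·1, so 5 | P_1.
Assume 5 | P_r, so P_r = 5t for some integer t.
Then P_{r+1} = -2P_r − 20 = -2·(5t) − 20 = 5(-2t − 4), so 5 | P_{r+1}.
So the property holds for r+1, and by induction 5 | P_i for all i ≥ 1.

5 | P_i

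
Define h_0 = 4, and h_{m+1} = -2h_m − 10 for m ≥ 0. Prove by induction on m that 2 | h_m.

Base case: h_0 = 4 = 2·2, so 2 | h_0.
Assume 2 | h_j, so h_j = 2t for some integer t.
Then h_{j+1} = -2h_j − 10 = -2·(2t) − 10 = 2(-2t − 5), so 2 | h_{j+1}.
Hence 2 | h_m for every m ≥ 0, by induction.

2 | h_m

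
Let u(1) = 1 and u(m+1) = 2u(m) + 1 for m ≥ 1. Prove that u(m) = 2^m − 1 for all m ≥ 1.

Base case: u(1) = 1, and 2^1 − 1 = 2 − 1 = 1.
Assume u(r) = 2^r − 1 for some r ≥ 1.
Then u(r+1) = 2u(r) + 1 = 2·(2^r − 1) + 1 = 2^{r+1} − 2 + 1 = 2^{r+1} − 1.
So the formula holds for r+1, and by induction u(m) = 2^m − 1 for all m ≥ 1.

u(m) = 2^m − 1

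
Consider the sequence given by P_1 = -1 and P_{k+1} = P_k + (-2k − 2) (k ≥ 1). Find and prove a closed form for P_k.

Claim: P_k = -k^2 − k + 1.

Base case: P_1 = -1, and -1^2 − 1 + 1 = -1.
Assume P_m = -m^2 − m + 1.
Then P_{m+1} = P_m + (-2m − 2) = (-m^2 − m + 1) + (-2m − 2) = -m^2 − 3m − 1,
and -(m+1)^2 − (m+1) + 1 = -m^2 − 3m − 1.
This completes the inductive step, so P_k = -k^2 − k + 1 for all k ≥ 1.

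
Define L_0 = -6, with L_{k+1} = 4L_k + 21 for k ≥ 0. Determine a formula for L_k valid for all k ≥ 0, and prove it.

Claim: L_k = 4^k − 7.

Base case: L_0 = -6, and 4^0 − 7 = 1 − 7 = -6.
Assume L_j = 4^j − 7 for some j ≥ 0.
Then L_{j+1} = 4L_j + 21 = 4·(4^j − 7) + 21 = 4^{j+1} − 28 + 21 = 4^{j+1} − 7.
This completes the inductive step, so L_k = 4^k − 7 for all k ≥ 0.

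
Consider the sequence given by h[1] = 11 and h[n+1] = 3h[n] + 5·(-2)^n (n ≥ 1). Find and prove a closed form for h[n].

Claim: h[n] = 3·3^n − (-2)^n.

Base case: h[1] = 11, and 3·3^1 − (-2)^1 = 9 + 2 = 11.
Assume h[m] = 3·3^m − (-2)^m for some m ≥ 1.
Then h[m+1] = 3h[m] + 5·(-2)^m = 3·(3·3^m − (-2)^m) + 5·(-2)^m = 3·3^{m+1} − 3·(-2)^m + 5·(-2)^m = 3·3^{m+1} + 2·(-2)^m = 3·3^{m+1} − (-2)^{m+1}.
This completes the inductive step, so h[n] = 3·3^n − (-2)^n for all n ≥ 1.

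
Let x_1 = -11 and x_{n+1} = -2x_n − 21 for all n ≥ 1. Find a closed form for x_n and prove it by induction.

Claim: x_n = 2·(-2)^n − 7.

Base case: x_1 = -11, and 2·(-2)^1 − 7 = -4 − 7 = -11.
Assume x_r = 2·(-2)^r − 7 for some r ≥ 1.
Then x_{r+1} = -2x_r − 21 = -2·(2·(-2)^r − 7) − 21 = -4·(-2)^r + 14 − 21 = 2·(-2)^{r+1} − 7.
By induction, x_n = 2·(-2)^n − 7 for all n ≥ 1.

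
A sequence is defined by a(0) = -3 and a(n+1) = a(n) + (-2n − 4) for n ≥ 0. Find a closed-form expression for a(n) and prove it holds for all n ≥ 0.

Claim: a(n) = -n^2 − 3n − 3.

Base case: a(0) = -3, and -0^2 − 3·0 − 3 = -3.
Assume a(r) = -r^2 − 3r − 3.
Then a(r+1) = a(r) + (-2r − 4) = (-r^2 − 3r − 3) + (-2r − 4) = -r^2 − 5r − 7,
and -(r+1)^2 − 3·(r+1) − 3 = -r^2 − 5r − 7.
This completes the inductive step, so a(n) = -n^2 − 3n − 3 for all n ≥ 0.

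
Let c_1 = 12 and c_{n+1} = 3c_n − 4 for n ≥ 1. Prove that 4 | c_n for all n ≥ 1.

Base case: c_1 = 12 = 4·3, so 4 | c_1.
Assume 4 | c_k, so c_k = 4t for some integer t.
Then c_{k+1} = 3c_k − 4 = 3·(4t) − 4 = 4(3t − 1), so 4 | c_{k+1}.
This completes the inductive step, so 4 | c_n for all n ≥ 1.

4 | c_n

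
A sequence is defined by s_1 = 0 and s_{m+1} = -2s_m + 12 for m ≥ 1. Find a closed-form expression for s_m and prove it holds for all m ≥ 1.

Claim: s_m = 2·(-2)^m + 4.

Base case: s_1 = 0, and 2·(-2)^1 + 4 = -4 + 4 = 0.
Assume s_j = 2·(-2)^j + 4 for some j ≥ 1.
Then s_{j+1} = -2s_j + 12 = -2·(2·(-2)^j + 4) + 12 = -4·(-2)^j − 8 + 12 = 2·(-2)^{j+1} + 4.
Hence s_m = 2·(-2)^m + 4 for every m ≥ 1, by induction.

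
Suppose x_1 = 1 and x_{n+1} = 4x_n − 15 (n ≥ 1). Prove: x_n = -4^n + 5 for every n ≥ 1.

Base case: x_1 = 1, and -4^1 + 5 = -4 + 5 = 1.
Assume x_j = -4^j + 5 for some j ≥ 1.
Then x_{j+1} = 4x_j − 15 = 4·(-4^j + 5) − 15 = -4^{j+1} + 20 − 15 = -4^{j+1} + 5.
By induction, x_n = -4^n + 5 for all n ≥ 1.

x_n = -4^n + 5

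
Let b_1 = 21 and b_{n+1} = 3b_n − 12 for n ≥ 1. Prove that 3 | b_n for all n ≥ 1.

Base case: b_1 = 21 = 3·7, so 3 | b_1.
Assume 3 | b_k, so b_k = 3t for some integer t.
Then b_{k+1} = 3b_k − 12 = 3·(3t) − 12 = 3(3t − 4), so 3 | b_{k+1}.
This completes the inductive step, so 3 | b_n for all n ≥ 1.

3 | b_n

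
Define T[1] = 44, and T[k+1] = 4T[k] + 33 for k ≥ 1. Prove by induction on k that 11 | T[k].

Base case: T[1] = 44 = 11·4, so 11 | T[1].
Assume 11 | T[m], so T[m] = 11t for some integer t.
Then T[m+1] = 4T[m] + 33 = 4·(11t) + 33 = 11(4t + 3), so 11 | T[m+1].
So the property holds for m+1, and by induction 11 | T[k] for all k ≥ 1.

11 | T[k]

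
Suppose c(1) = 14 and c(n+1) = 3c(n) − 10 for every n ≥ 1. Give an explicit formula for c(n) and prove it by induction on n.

Claim: c(n) = 3^{n+1} + 5.

Base case: c(1) = 14, and 3^{1+1} + 5 = 9 + 5 = 14.
Assume c(m) = 3^{m+1} + 5 for some m ≥ 1.
Then c(m+1) = 3c(m) − 10 = 3·(3^{m+1} + 5) − 10 = 3^{m+2} + 15 − 10 = 3^{m+2} + 5.
Hence c(n) = 3^{n+1} + 5 for every n ≥ 1, by induction.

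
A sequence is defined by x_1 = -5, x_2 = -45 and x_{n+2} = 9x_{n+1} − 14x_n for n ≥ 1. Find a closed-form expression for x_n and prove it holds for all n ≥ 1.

Claim: x_n = 2^n − 7^n.

Base cases: x_1 = -5 and 2^1 − 7^1 = -5; x_2 = -45 and 2^2 − 7^2 = -45.
Assume x_i = 2^i − 7^i for all 1 ≤ i ≤ j, where j ≥ 2.
Then x_{j+1} = 9x_j − 14x_{j−1} = 9·(2^j − 7^j) − 14·(2^{j−1} − 7^{j−1}) = (9·2 − 14)2^{j−1} − (9·7 − 14)7^{j−1} = 4·2^{j−1} − 49·7^{j−1} = 2^{j+1} − 7^{j+1}.
This completes the inductive step, so x_n = 2^n − 7^n for all n ≥ 1.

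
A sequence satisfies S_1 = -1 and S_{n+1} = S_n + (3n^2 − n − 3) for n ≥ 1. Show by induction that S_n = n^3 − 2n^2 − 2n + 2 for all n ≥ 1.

Base case: S_1 = -1, and 1^3 − 2·1^2 − 2·1 + 2 = -1.
Assume S_m = m^3 − 2m^2 − 2m + 2.
Then S_{m+1} = S_m + (3m^2 − m − 3) = (m^3 − 2m^2 − 2m + 2) + (3m^2 − m − 3) = m^3 + m^2 − 3m − 1,
and (m+1)^3 − 2·(m+1)^2 − 2·(m+1) + 2 = m^3 + m^2 − 3m − 1.
Hence S_n = n^3 − 2n^2 − 2n + 2 for every n ≥ 1, by induction.

S_n = n^3 − 2n^2 − 2n + 2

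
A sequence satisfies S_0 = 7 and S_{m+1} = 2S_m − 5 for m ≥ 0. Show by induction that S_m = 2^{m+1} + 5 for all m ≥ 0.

Base case: S_0 = 7, and 2^{0+1} + 5 = 2 + 5 = 7.
Assume S_r = 2^{r+1} + 5 for some r ≥ 0.
Then S_{r+1} = 2S_r − 5 = 2·(2^{r+1} + 5) − 5 = 2^{r+2} + 10 − 5 = 2^{r+2} + 5.
By induction, S_m = 2^{m+1} + 5 for all m ≥ 0.

S_m = 2^{m+1} + 5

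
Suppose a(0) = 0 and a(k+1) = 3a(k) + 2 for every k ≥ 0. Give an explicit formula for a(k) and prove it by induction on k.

Claim: a(k) = 3^k − 1.

Base case: a(0) = 0, and 3^0 − 1 = 1 − 1 = 0.
Assume a(m) = 3^m − 1 for some m ≥ 0.
Then a(m+1) = 3a(m) + 2 = 3·(3^m − 1) + 2 = 3^{m+1} − 3 + 2 = 3^{m+1} − 1.
Hence a(k) = 3^k − 1 for every k ≥ 0, by induction.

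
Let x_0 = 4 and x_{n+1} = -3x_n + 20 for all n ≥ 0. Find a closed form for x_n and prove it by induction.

Claim: x_n = -(-3)^n + 5.

Base case: x_0 = 4, and -(-3)^0 + 5 = -1 + 5 = 4.
Assume x_j = -(-3)^j + 5 for some j ≥ 0.
Then x_{j+1} = -3x_j + 20 = -3·(-(-3)^j + 5) + 20 = 3·(-3)^j − 15 + 20 = -(-3)^{j+1} + 5.
By induction, x_n = -(-3)^n + 5 for all n ≥ 0.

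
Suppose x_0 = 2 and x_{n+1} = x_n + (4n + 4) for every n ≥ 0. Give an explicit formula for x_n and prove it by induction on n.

Claim: x_n = 2n^2 + 2n + 2.

Base case: x_0 = 2, and 2·0^2 + 2·0 + 2 = 2.
Assume x_m = 2m^2 + 2m + 2.
Then x_{m+1} = x_m + (4m + 4) = (2m^2 + 2m + 2) + (4m + 4) = 2m^2 + 6m + 6,
and 2·(m+1)^2 + 2·(m+1) + 2 = 2m^2 + 6m + 6.
This completes the inductive step, so x_n = 2n^2 + 2n + 2 for all n ≥ 0.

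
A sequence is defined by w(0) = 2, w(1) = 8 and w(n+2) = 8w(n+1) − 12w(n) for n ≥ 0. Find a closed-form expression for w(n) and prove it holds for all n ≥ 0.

Claim: w(n) = 2^n + 6^n.

Base cases: w(0) = 2 and 2^0 + 6^0 = 2; w(1) = 8 and 2^1 + 6^1 = 8.
Assume w(i) = 2^i + 6^i for all 0 ≤ i ≤ j, where j ≥ 1.
Then w(j+1) = 8w(j) − 12w(j−1) = 8·(2^j + 6^j) − 12·(2^{j−1} + 6^{j−1}) = (8·2 − 12)2^{j−1} + (8·6 − 12)6^{j−1} = 4·2^{j−1} + 36·6^{j−1} = 2^{j+1} + 6^{j+1}.
This completes the inductive step, so w(n) = 2^n + 6^n for all n ≥ 0.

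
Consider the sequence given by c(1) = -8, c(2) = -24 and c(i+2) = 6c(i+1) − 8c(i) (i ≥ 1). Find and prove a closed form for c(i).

Claim: c(i) = -4^i − 2·2^i.

Base cases: c(1) = -8 and -4^1 − 2·2^1 = -8; c(2) = -24 and -4^2 − 2·2^2 = -24.
Assume c(j) = -4^j − 2·2^j for all 1 ≤ j ≤ k, where k ≥ 2.
Then c(k+1) = 6c(k) − 8c(k−1) = 6·(-4^k − 2·2^k) − 8·(-4^{k−1} − 2·2^{k−1}) = -(6·4 − 8)4^{k−1} − 2·(6·2 − 8)2^{k−1} = -16·4^{k−1} − 8·2^{k−1} = -4^{k+1} − 2·2^{k+1}.
By strong induction, c(i) = -4^i − 2·2^i for all i ≥ 1.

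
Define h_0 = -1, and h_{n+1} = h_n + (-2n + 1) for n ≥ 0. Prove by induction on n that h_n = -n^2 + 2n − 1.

Base case: h_0 = -1, and -0^2 + 2·0 − 1 = -1.
Assume h_j = -j^2 + 2j − 1.
Then h_{j+1} = h_j + (-2j + 1) = (-j^2 + 2j − 1) + (-2j + 1) = -j^2,
and -(j+1)^2 + 2·(j+1) − 1 = -j^2.
By induction, h_n = -n^2 + 2n − 1 for all n ≥ 0.

h_n = -n^2 + 2n − 1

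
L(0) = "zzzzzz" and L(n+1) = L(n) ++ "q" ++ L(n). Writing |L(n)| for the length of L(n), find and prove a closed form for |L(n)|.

Claim: |L(n)| = 7·2^n − 1.

Base case: |L(0)| = 6, and 7·2^0 − 1 = 6.
Assume |L(j)| = 7·2^j − 1.
Then |L(j+1)| = |L(j)| + 1 + |L(j)| = 2|L(j)| + 1 = 2(7·2^j − 1) + 1 = 7·2^{j+1} − 2 + 1 = 7·2^{j+1} − 1.
Hence |L(n)| = 7·2^n − 1 for every n ≥ 0, by induction.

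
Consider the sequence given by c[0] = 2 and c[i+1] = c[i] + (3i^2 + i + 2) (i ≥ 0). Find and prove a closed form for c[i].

Claim: c[i] = i^3 − i^2 + 2i + 2.

Base case: c[0] = 2, and 0^3 − 0^2 + 2·0 + 2 = 2.
Assume c[r] = r^3 − r^2 + 2r + 2.
Then c[r+1] = c[r] + (3r^2 + r + 2) = (r^3 − r^2 + 2r + 2) + (3r^2 + r + 2) = r^3 + 2r^2 + 3r + 4,
and (r+1)^3 − (r+1)^2 + 2·(r+1) + 2 = r^3 + 2r^2 + 3r + 4.
Hence c[i] = i^3 − i^2 + 2i + 2 for every i ≥ 0, by induction.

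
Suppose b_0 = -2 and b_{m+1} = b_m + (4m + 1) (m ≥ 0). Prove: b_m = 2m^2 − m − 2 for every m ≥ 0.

Base case: b_0 = -2, and 2·0^2 − 0 − 2 = -2.
Assume b_r = 2r^2 − r − 2.
Then b_{r+1} = b_r + (4r + 1) = (2r^2 − r − 2) + (4r + 1) = 2r^2 + 3r − 1,
and 2·(r+1)^2 − (r+1) − 2 = 2r^2 + 3r − 1.
This completes the inductive step, so b_m = 2m^2 − m − 2 for all m ≥ 0.

b_m = 2m^2 − m − 2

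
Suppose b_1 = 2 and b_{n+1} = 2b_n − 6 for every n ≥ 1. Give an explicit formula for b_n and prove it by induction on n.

Claim: b_n = -2^{n+1} + 6.

Base case: b_1 = 2, and -2^{1+1} + 6 = -4 + 6 = 2.
Assume b_j = -2^{j+1} + 6 for some j ≥ 1.
Then b_{j+1} = 2b_j − 6 = 2·(-2^{j+1} + 6) − 6 = -2^{j+2} + 12 − 6 = -2^{j+2} + 6.
This completes the inductive step, so b_n = -2^{n+1} + 6 for all n ≥ 1.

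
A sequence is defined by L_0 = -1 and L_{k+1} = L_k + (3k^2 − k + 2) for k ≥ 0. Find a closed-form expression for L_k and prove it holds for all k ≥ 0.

Claim: L_k = k^3 − 2k^2 + 3k − 1.

Base case: L_0 = -1, and 0^3 − 2·0^2 + 3·0 − 1 = -1.
Assume L_m = m^3 − 2m^2 + 3m − 1.
Then L_{m+1} = L_m + (3m^2 − m + 2) = (m^3 − 2m^2 + 3m − 1) + (3m^2 − m + 2) = m^3 + m^2 + 2m + 1,
and (m+1)^3 − 2·(m+1)^2 + 3·(m+1) − 1 = m^3 + m^2 + 2m + 1.
Hence L_k = k^3 − 2k^2 + 3k − 1 for every k ≥ 0, by induction.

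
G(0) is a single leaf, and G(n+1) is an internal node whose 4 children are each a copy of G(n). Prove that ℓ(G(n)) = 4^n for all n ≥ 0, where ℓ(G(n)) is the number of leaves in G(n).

Base case: ℓ(G(0)) = 1, and 4^0 = 1.
Assume ℓ(G(m)) = 4^m.
Then ℓ(G(m+1)) = 4·ℓ(G(m)) = 4·4^m = 4^{m+1}.
Hence ℓ(G(n)) = 4^n for every n ≥ 0, by induction.

ℓ(G(n)) = 4^n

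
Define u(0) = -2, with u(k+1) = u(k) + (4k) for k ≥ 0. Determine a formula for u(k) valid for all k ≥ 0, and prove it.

Claim: u(k) = 2k^2 − 2k − 2.

Base case: u(0) = -2, and 2·0^2 − 2·0 − 2 = -2.
Assume u(m) = 2m^2 − 2m − 2.
Then u(m+1) = u(m) + (4m) = (2m^2 − 2m − 2) + (4m) = 2m^2 + 2m − 2,
and 2·(m+1)^2 − 2·(m+1) − 2 = 2m^2 + 2m − 2.
Hence u(k) = 2k^2 − 2k − 2 for every k ≥ 0, by induction.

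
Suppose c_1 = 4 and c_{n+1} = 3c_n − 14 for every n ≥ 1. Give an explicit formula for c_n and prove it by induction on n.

Claim: c_n = -3^n + 7.

Base case: c_1 = 4, and -3^1 + 7 = -3 + 7 = 4.
Assume c_m = -3^m + 7 for some m ≥ 1.
Then c_{m+1} = 3c_m − 14 = 3·(-3^m + 7) − 14 = -3^{m+1} + 21 − 14 = -3^{m+1} + 7.
By induction, c_n = -3^n + 7 for all n ≥ 1.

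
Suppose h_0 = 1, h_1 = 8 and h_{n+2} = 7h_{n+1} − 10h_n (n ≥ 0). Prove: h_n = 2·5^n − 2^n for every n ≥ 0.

Base cases: h_0 = 1 and 2·5^0 − 2^0 = 1; h_1 = 8 and 2·5^1 − 2^1 = 8.
Assume h_j = 2·5^j − 2^j for all 0 ≤ j ≤ m, where m ≥ 1.
Then h_{m+1} = 7h_m − 10h_{m−1} = 7·(2·5^m − 2^m) − 10·(2·5^{m−1} − 2^{m−1}) = 2·(7·5 − 10)5^{m−1} − (7·2 − 10)2^{m−1} = 50·5^{m−1} − 4·2^{m−1} = 2·5^{m+1} − 2^{m+1}.
By strong induction, h_n = 2·5^n − 2^n for all n ≥ 0.

h_n = 2·5^n − 2^n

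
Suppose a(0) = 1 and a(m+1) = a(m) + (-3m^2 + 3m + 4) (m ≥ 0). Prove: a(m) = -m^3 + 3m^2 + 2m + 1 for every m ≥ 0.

Base case: a(0) = 1, and -0^3 + 3·0^2 + 2·0 + 1 = 1.
Assume a(r) = -r^3 + 3r^2 + 2r + 1.
Then a(r+1) = a(r) + (-3r^2 + 3r + 4) = (-r^3 + 3r^2 + 2r + 1) + (-3r^2 + 3r + 4) = -r^3 + 5r + 5,
and -(r+1)^3 + 3·(r+1)^2 + 2·(r+1) + 1 = -r^3 + 5r + 5.
Hence a(m) = -m^3 + 3m^2 + 2m + 1 for every m ≥ 0, by induction.

a(m) = -m^3 + 3m^2 + 2m + 1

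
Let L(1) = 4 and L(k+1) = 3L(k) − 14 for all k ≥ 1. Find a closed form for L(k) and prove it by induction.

Claim: L(k) = -3^k + 7.

Base case: L(1) = 4, and -3^1 + 7 = -3 + 7 = 4.
Assume L(r) = -3^r + 7 for some r ≥ 1.
Then L(r+1) = 3L(r) − 14 = 3·(-3^r + 7) − 14 = -3^{r+1} + 21 − 14 = -3^{r+1} + 7.
This completes the inductive step, so L(k) = -3^k + 7 for all k ≥ 1.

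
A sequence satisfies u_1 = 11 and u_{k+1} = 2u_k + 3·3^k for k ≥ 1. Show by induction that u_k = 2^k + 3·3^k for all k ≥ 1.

Base case: u_1 = 11, and 2^1 + 3·3^1 = 2 + 9 = 11.
Assume u_r = 2^r + 3·3^r for some r ≥ 1.
Then u_{r+1} = 2u_r + 3·3^r = 2·(2^r + 3·3^r) + 3·3^r = 2^{r+1} + 6·3^r + 3·3^r = 2^{r+1} + 9·3^r = 2^{r+1} + 3·3^{r+1}.
So the formula holds for r+1, and by induction u_k = 2^k + 3·3^k for all k ≥ 1.

u_k = 2^k + 3·3^k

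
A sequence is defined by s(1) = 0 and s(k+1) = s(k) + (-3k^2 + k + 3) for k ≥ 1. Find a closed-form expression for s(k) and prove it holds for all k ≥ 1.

Claim: s(k) = -k^3 + 2k^2 + 2k − 3.

Base case: s(1) = 0, and -1^3 + 2·1^2 + 2·1 − 3 = 0.
Assume s(m) = -m^3 + 2m^2 + 2m − 3.
Then s(m+1) = s(m) + (-3m^2 + m + 3) = (-m^3 + 2m^2 + 2m − 3) + (-3m^2 + m + 3) = -m^3 − m^2 + 3m,
and -(m+1)^3 + 2·(m+1)^2 + 2·(m+1) − 3 = -m^3 − m^2 + 3m.
Hence s(k) = -k^3 + 2k^2 + 2k − 3 for every k ≥ 1, by induction.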